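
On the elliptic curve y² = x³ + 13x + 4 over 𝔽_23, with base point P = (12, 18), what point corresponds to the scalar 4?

Double-and-add on 4 = (100)₂. Start with P = (12, 18) for the leading 1-bit.
double: tangent at (12, 18): λ = (3·12² + 13)/(2·18) ≡ 8/13. 13⁻¹ ≡ 16 (mod 23) since 13·16 = 208 ≡ 1, so λ ≡ 8·16 ≡ 13.
  x = λ² - 12 - 12 = 169 - 24 ≡ 7; y = λ·(12 - 7) - 18 ≡ 1. → (7, 1)
double: tangent at (7, 1): λ = (3·7² + 13)/(2·1) ≡ 22/2. 2⁻¹ ≡ 12 (mod 23) since 2·12 = 24 ≡ 1, so λ ≡ 22·12 ≡ 11.
  x = λ² - 7 - 7 = 121 - 14 ≡ 15; y = λ·(7 - 15) - 1 ≡ 3. → (15, 3)

(15, 3)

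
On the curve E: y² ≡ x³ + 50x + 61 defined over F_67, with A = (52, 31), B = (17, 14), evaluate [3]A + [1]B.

(52, 31)

First 3A:
Repeated addition: build up to 3A.
2A: tangent at (52, 31): λ = (3·52² + 50)/(2·31) ≡ 55/62. 62⁻¹ ≡ 40 (mod 67), so λ ≡ 55·40 ≡ 56.
  x = λ² - 52 - 52 = 3136 - 104 ≡ 17; y = λ·(52 - 17) - 31 ≡ 53. → (17, 53)
3A: (17, 53) + (52, 31). λ = (31 - 53)/(52 - 17) ≡ 45/35 mod 67. 35⁻¹ ≡ 23 (mod 67), so λ ≡ 30.
  x = λ² - 17 - 52 = 900 - 69 ≡ 27; y = λ·(17 - 27) - 53 ≡ 49. → (27, 49)
3A = (27, 49).
Finally 3A + B:
(27, 49) + (17, 14). λ = (14 - 49)/(17 - 27) ≡ 32/57 mod 67. 57⁻¹ ≡ 20 (mod 67), so λ ≡ 37.
  x = λ² - 27 - 17 = 1369 - 44 ≡ 52; y = λ·(27 - 52) - 49 ≡ 31. → (52, 31)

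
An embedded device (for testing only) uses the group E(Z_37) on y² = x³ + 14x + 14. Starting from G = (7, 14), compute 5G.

(31, 26)

Double-and-add on 5 = (101)₂. Start with G = (7, 14) for the leading 1-bit.
double: tangent at (7, 14): λ = (3·7² + 14)/(2·14) ≡ 13/28. 28⁻¹ ≡ 4 (mod 37), so λ ≡ 13·4 ≡ 15.
  x = λ² - 7 - 7 = 225 - 14 ≡ 26; y = λ·(7 - 26) - 14 ≡ 34. → (26, 34)
double: tangent at (26, 34): λ = (3·26² + 14)/(2·34) ≡ 7/31. 31⁻¹ ≡ 6 (mod 37) since 31·6 = 186 ≡ 1, so λ ≡ 7·6 ≡ 5.
  x = λ² - 26 - 26 = 25 - 52 ≡ 10; y = λ·(26 - 10) - 34 ≡ 9. → (10, 9)
add G: (10, 9) + (7, 14). λ = (14 - 9)/(7 - 10) ≡ 5/34 mod 37. 34⁻¹ ≡ 12 (mod 37) since 34·12 = 408 ≡ 1, so λ ≡ 23.
  x = λ² - 10 - 7 = 529 - 17 ≡ 31; y = λ·(10 - 31) - 9 ≡ 26. → (31, 26)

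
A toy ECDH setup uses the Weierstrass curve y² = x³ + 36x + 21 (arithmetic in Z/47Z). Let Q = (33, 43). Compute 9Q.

(21, 11)

Double-and-add on 9 = (1001)₂. Start with Q = (33, 43) for the leading 1-bit.
double: tangent at (33, 43): λ = (3·33² + 36)/(2·43) ≡ 13/39. 39⁻¹ ≡ 41 (mod 47) since 39·41 = 1599 ≡ 1, so λ ≡ 13·41 ≡ 16.
  x = λ² - 33 - 33 = 256 - 66 ≡ 2; y = λ·(33 - 2) - 43 ≡ 30. → (2, 30)
double: tangent at (2, 30): λ = (3·2² + 36)/(2·30) ≡ 1/13. 13⁻¹ ≡ 29 (mod 47) since 13·29 = 377 ≡ 1, so λ ≡ 1·29 ≡ 29.
  x = λ² - 2 - 2 = 841 - 4 ≡ 38; y = λ·(2 - 38) - 30 ≡ 7. → (38, 7)
double: tangent at (38, 7): λ = (3·38² + 36)/(2·7) ≡ 44/14. 14⁻¹ ≡ 37 (mod 47), so λ ≡ 44·37 ≡ 30.
  x = λ² - 38 - 38 = 900 - 76 ≡ 25; y = λ·(38 - 25) - 7 ≡ 7. → (25, 7)
add Q: (25, 7) + (33, 43). λ = (43 - 7)/(33 - 25) ≡ 36/8 mod 47. 8⁻¹ ≡ 6 (mod 47), so λ ≡ 28.
  x = λ² - 25 - 33 = 784 - 58 ≡ 21; y = λ·(25 - 21) - 7 ≡ 11. → (21, 11)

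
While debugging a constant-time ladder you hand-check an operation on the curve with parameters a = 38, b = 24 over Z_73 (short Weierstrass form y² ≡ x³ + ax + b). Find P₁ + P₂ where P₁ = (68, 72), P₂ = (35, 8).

(68, 72) + (35, 8). λ = (8 - 72)/(35 - 68) ≡ 9/40 mod 73. 40⁻¹ ≡ 42 (mod 73), so λ ≡ 13.
  x = λ² - 68 - 35 = 169 - 103 ≡ 66; y = λ·(68 - 66) - 72 ≡ 27. → (66, 27)

(66, 27)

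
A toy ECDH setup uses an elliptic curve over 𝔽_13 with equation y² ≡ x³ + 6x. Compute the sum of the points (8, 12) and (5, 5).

(8, 12) + (5, 5). λ = (5 - 12)/(5 - 8) ≡ 6/10 mod 13. 10⁻¹ ≡ 4 (mod 13), so λ ≡ 11.
  x = λ² - 8 - 5 = 121 - 13 ≡ 4; y = λ·(8 - 4) - 12 ≡ 6. → (4, 6)

(4, 6)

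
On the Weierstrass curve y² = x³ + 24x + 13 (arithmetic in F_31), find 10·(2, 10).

(30, 22)

Write Q = (2, 10).
Double-and-add on 10 = (1010)₂. Start with Q = (2, 10) for the leading 1-bit.
double: tangent at (2, 10): λ = (3·2² + 24)/(2·10) ≡ 5/20. 20⁻¹ ≡ 14 (mod 31) since 20·14 = 280 ≡ 1, so λ ≡ 5·14 ≡ 8.
  x = λ² - 2 - 2 = 64 - 4 ≡ 29; y = λ·(2 - 29) - 10 ≡ 22. → (29, 22)
double: tangent at (29, 22): λ = (3·29² + 24)/(2·22) ≡ 5/13. 13⁻¹ ≡ 12 (mod 31), so λ ≡ 5·12 ≡ 29.
  x = λ² - 29 - 29 = 841 - 58 ≡ 8; y = λ·(29 - 8) - 22 ≡ 29. → (8, 29)
add Q: (8, 29) + (2, 10). λ = (10 - 29)/(2 - 8) ≡ 12/25 mod 31. 25⁻¹ ≡ 5 (mod 31) since 25·5 = 125 ≡ 1, so λ ≡ 29.
  x = λ² - 8 - 2 = 841 - 10 ≡ 25; y = λ·(8 - 25) - 29 ≡ 5. → (25, 5)
double: tangent at (25, 5): λ = (3·25² + 24)/(2·5) ≡ 8/10. 10⁻¹ ≡ 28 (mod 31), so λ ≡ 8·28 ≡ 7.
  x = λ² - 25 - 25 = 49 - 50 ≡ 30; y = λ·(25 - 30) - 5 ≡ 22. → (30, 22)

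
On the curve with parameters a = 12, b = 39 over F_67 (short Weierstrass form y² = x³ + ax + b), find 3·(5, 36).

(3, 13)

Write Q = (5, 36).
Repeated addition: build up to 3Q.
2Q: tangent at (5, 36): λ = (3·5² + 12)/(2·36) ≡ 20/5. 5⁻¹ ≡ 27 (mod 67), so λ ≡ 20·27 ≡ 4.
  x = λ² - 5 - 5 = 16 - 10 ≡ 6; y = λ·(5 - 6) - 36 ≡ 27. → (6, 27)
3Q: (6, 27) + (5, 36). λ = (36 - 27)/(5 - 6) ≡ 9/66 mod 67. 66⁻¹ ≡ 66 (mod 67) since 66·66 = 4356 ≡ 1, so λ ≡ 58.
  x = λ² - 6 - 5 = 3364 - 11 ≡ 3; y = λ·(6 - 3) - 27 ≡ 13. → (3, 13)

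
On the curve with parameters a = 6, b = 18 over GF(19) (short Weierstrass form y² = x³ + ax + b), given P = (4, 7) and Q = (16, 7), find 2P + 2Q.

First 2P:
Repeated addition: build up to 2P.
2P: tangent at (4, 7): λ = (3·4² + 6)/(2·7) ≡ 16/14. 14⁻¹ ≡ 15 (mod 19) since 14·15 = 210 ≡ 1, so λ ≡ 16·15 ≡ 12.
  x = λ² - 4 - 4 = 144 - 8 ≡ 3; y = λ·(4 - 3) - 7 ≡ 5. → (3, 5)
2P = (3, 5).
Next 2Q:
Repeated addition: build up to 2Q.
2Q: tangent at (16, 7): λ = (3·16² + 6)/(2·7) ≡ 14/14. 14⁻¹ ≡ 15 (mod 19), so λ ≡ 14·15 ≡ 1.
  x = λ² - 16 - 16 = 1 - 32 ≡ 7; y = λ·(16 - 7) - 7 ≡ 2. → (7, 2)
2Q = (7, 2).
Finally 2P + 2Q:
(3, 5) + (7, 2). λ = (2 - 5)/(7 - 3) ≡ 16/4 mod 19. 4⁻¹ ≡ 5 (mod 19), so λ ≡ 4.
  x = λ² - 3 - 7 = 16 - 10 ≡ 6; y = λ·(3 - 6) - 5 ≡ 2. → (6, 2)

(6, 2)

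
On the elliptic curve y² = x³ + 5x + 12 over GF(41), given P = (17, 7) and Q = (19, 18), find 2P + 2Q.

First 2P:
Repeated addition: build up to 2P.
2P: tangent at (17, 7): λ = (3·17² + 5)/(2·7) ≡ 11/14. 14⁻¹ ≡ 3 (mod 41) since 14·3 = 42 ≡ 1, so λ ≡ 11·3 ≡ 33.
  x = λ² - 17 - 17 = 1089 - 34 ≡ 30; y = λ·(17 - 30) - 7 ≡ 15. → (30, 15)
2P = (30, 15).
Next 2Q:
Repeated addition: build up to 2Q.
2Q: tangent at (19, 18): λ = (3·19² + 5)/(2·18) ≡ 22/36. 36⁻¹ ≡ 8 (mod 41), so λ ≡ 22·8 ≡ 12.
  x = λ² - 19 - 19 = 144 - 38 ≡ 24; y = λ·(19 - 24) - 18 ≡ 4. → (24, 4)
2Q = (24, 4).
Finally 2P + 2Q:
(30, 15) + (24, 4). λ = (4 - 15)/(24 - 30) ≡ 30/35 mod 41. 35⁻¹ ≡ 34 (mod 41) since 35·34 = 1190 ≡ 1, so λ ≡ 36.
  x = λ² - 30 - 24 = 1296 - 54 ≡ 12; y = λ·(30 - 12) - 15 ≡ 18. → (12, 18)

(12, 18)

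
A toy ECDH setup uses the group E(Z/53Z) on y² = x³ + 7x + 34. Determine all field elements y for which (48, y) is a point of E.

x³ + 7x + 34 = 110962 ≡ 33 (mod 53).
33 is a non-residue mod 53; no y exists.

none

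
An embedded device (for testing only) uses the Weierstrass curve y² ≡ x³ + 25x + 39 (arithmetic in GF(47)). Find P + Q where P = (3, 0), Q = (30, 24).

(3, 0) + (30, 24). λ = (24 - 0)/(30 - 3) ≡ 24/27 mod 47. 27⁻¹ ≡ 7 (mod 47), so λ ≡ 27.
  x = λ² - 3 - 30 = 729 - 33 ≡ 38; y = λ·(3 - 38) - 0 ≡ 42. → (38, 42)

(38, 42)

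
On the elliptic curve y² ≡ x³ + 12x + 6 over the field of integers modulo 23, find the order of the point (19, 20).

2P: tangent at (19, 20): λ = (3·19² + 12)/(2·20) ≡ 14/17. 17⁻¹ ≡ 19 (mod 23), so λ ≡ 14·19 ≡ 13.
  x = λ² - 19 - 19 = 169 - 38 ≡ 16; y = λ·(19 - 16) - 20 ≡ 19. → (16, 19)
3P: (16, 19) + (19, 20). λ = (20 - 19)/(19 - 16) ≡ 1/3 mod 23. 3⁻¹ ≡ 8 (mod 23) since 3·8 = 24 ≡ 1, so λ ≡ 8.
  x = λ² - 16 - 19 = 64 - 35 ≡ 6; y = λ·(16 - 6) - 19 ≡ 15. → (6, 15)
4P: (6, 15) + (19, 20). λ = (20 - 15)/(19 - 6) ≡ 5/13 mod 23. 13⁻¹ ≡ 16 (mod 23) since 13·16 = 208 ≡ 1, so λ ≡ 11.
  x = λ² - 6 - 19 = 121 - 25 ≡ 4; y = λ·(6 - 4) - 15 ≡ 7. → (4, 7)
5P: (4, 7) + (19, 20). λ = (20 - 7)/(19 - 4) ≡ 13/15 mod 23. 15⁻¹ ≡ 20 (mod 23) since 15·20 = 300 ≡ 1, so λ ≡ 7.
  x = λ² - 4 - 19 = 49 - 23 ≡ 3; y = λ·(4 - 3) - 7 ≡ 0. → (3, 0)
6P: (3, 0) + (19, 20). λ = (20 - 0)/(19 - 3) ≡ 20/16 mod 23. 16⁻¹ ≡ 13 (mod 23) since 16·13 = 208 ≡ 1, so λ ≡ 7.
  x = λ² - 3 - 19 = 49 - 22 ≡ 4; y = λ·(3 - 4) - 0 ≡ 16. → (4, 16)
7P: (4, 16) + (19, 20). λ = (20 - 16)/(19 - 4) ≡ 4/15 mod 23. 15⁻¹ ≡ 20 (mod 23), so λ ≡ 11.
  x = λ² - 4 - 19 = 121 - 23 ≡ 6; y = λ·(4 - 6) - 16 ≡ 8. → (6, 8)
8P: (6, 8) + (19, 20). λ = (20 - 8)/(19 - 6) ≡ 12/13 mod 23. 13⁻¹ ≡ 16 (mod 23), so λ ≡ 8.
  x = λ² - 6 - 19 = 64 - 25 ≡ 16; y = λ·(6 - 16) - 8 ≡ 4. → (16, 4)
9P: (16, 4) + (19, 20). λ = (20 - 4)/(19 - 16) ≡ 16/3 mod 23. 3⁻¹ ≡ 8 (mod 23) since 3·8 = 24 ≡ 1, so λ ≡ 13.
  x = λ² - 16 - 19 = 169 - 35 ≡ 19; y = λ·(16 - 19) - 4 ≡ 3. → (19, 3)
10P: (19, 3) + (19, 20): same x and y₁ ≡ -y₂, so the sum is 𝒪.
10P = 𝒪, so the order is 10.

10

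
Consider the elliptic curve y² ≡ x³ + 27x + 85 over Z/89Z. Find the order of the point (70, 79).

3

2P: tangent at (70, 79): λ = (3·70² + 27)/(2·79) ≡ 42/69. 69⁻¹ ≡ 40 (mod 89) since 69·40 = 2760 ≡ 1, so λ ≡ 42·40 ≡ 78.
  x = λ² - 70 - 70 = 6084 - 140 ≡ 70; y = λ·(70 - 70) - 79 ≡ 10. → (70, 10)
3P: (70, 10) + (70, 79): same x and y₁ ≡ -y₂, so the sum is 𝒪.
3P = 𝒪, so the order is 3.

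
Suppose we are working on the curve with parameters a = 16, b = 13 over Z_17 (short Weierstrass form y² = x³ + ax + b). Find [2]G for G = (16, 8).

(6, 6)

tangent at (16, 8): λ = (3·16² + 16)/(2·8) ≡ 2/16. 16⁻¹ ≡ 16 (mod 17), so λ ≡ 2·16 ≡ 15.
  x = λ² - 16 - 16 = 225 - 32 ≡ 6; y = λ·(16 - 6) - 8 ≡ 6. → (6, 6)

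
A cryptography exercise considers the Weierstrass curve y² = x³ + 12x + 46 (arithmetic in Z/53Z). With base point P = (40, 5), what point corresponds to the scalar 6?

(39, 7)

Double-and-add on 6 = (110)₂. Start with P = (40, 5) for the leading 1-bit.
double: tangent at (40, 5): λ = (3·40² + 12)/(2·5) ≡ 42/10. 10⁻¹ ≡ 16 (mod 53), so λ ≡ 42·16 ≡ 36.
  x = λ² - 40 - 40 = 1296 - 80 ≡ 50; y = λ·(40 - 50) - 5 ≡ 6. → (50, 6)
add P: (50, 6) + (40, 5). λ = (5 - 6)/(40 - 50) ≡ 52/43 mod 53. 43⁻¹ ≡ 37 (mod 53) since 43·37 = 1591 ≡ 1, so λ ≡ 16.
  x = λ² - 50 - 40 = 256 - 90 ≡ 7; y = λ·(50 - 7) - 6 ≡ 46. → (7, 46)
double: tangent at (7, 46): λ = (3·7² + 12)/(2·46) ≡ 0/39. 39⁻¹ ≡ 34 (mod 53), so λ ≡ 0·34 ≡ 0.
  x = λ² - 7 - 7 = 0 - 14 ≡ 39; y = λ·(7 - 39) - 46 ≡ 7. → (39, 7)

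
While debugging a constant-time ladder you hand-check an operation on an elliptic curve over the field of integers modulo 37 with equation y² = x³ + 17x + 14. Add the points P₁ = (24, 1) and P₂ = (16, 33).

(24, 1) + (16, 33). λ = (33 - 1)/(16 - 24) ≡ 32/29 mod 37. 29⁻¹ ≡ 23 (mod 37), so λ ≡ 33.
  x = λ² - 24 - 16 = 1089 - 40 ≡ 13; y = λ·(24 - 13) - 1 ≡ 29. → (13, 29)

(13, 29)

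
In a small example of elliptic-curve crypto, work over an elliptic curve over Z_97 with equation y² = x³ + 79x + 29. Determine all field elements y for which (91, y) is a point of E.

42, 55

x³ + 79x + 29 = 760789 ≡ 18 (mod 97).
Square roots of 18 mod 97: 42 and 55 (since 42² = 1764 ≡ 18).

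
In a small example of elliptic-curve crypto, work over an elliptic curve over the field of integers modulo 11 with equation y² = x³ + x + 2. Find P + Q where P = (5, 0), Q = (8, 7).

(1, 2)

(5, 0) + (8, 7). λ = (7 - 0)/(8 - 5) ≡ 7/3 mod 11. 3⁻¹ ≡ 4 (mod 11), so λ ≡ 6.
  x = λ² - 5 - 8 = 36 - 13 ≡ 1; y = λ·(5 - 1) - 0 ≡ 2. → (1, 2)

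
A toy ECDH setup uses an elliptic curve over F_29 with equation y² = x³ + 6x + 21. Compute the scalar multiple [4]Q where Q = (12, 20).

Double-and-add on 4 = (100)₂. Start with Q = (12, 20) for the leading 1-bit.
double: tangent at (12, 20): λ = (3·12² + 6)/(2·20) ≡ 3/11. 11⁻¹ ≡ 8 (mod 29), so λ ≡ 3·8 ≡ 24.
  x = λ² - 12 - 12 = 576 - 24 ≡ 1; y = λ·(12 - 1) - 20 ≡ 12. → (1, 12)
double: tangent at (1, 12): λ = (3·1² + 6)/(2·12) ≡ 9/24. 24⁻¹ ≡ 23 (mod 29) since 24·23 = 552 ≡ 1, so λ ≡ 9·23 ≡ 4.
  x = λ² - 1 - 1 = 16 - 2 ≡ 14; y = λ·(1 - 14) - 12 ≡ 23. → (14, 23)

(14, 23)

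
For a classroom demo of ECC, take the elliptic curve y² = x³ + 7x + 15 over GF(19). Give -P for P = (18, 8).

-(18, 8) = (18, -8 mod 19) = (18, 11).

(18, 11)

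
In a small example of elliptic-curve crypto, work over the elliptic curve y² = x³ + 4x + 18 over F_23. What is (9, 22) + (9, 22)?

(14, 9)

tangent at (9, 22): λ = (3·9² + 4)/(2·22) ≡ 17/21. 21⁻¹ ≡ 11 (mod 23), so λ ≡ 17·11 ≡ 3.
  x = λ² - 9 - 9 = 9 - 18 ≡ 14; y = λ·(9 - 14) - 22 ≡ 9. → (14, 9)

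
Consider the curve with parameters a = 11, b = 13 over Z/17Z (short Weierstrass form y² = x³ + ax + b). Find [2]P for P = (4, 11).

tangent at (4, 11): λ = (3·4² + 11)/(2·11) ≡ 8/5. 5⁻¹ ≡ 7 (mod 17), so λ ≡ 8·7 ≡ 5.
  x = λ² - 4 - 4 = 25 - 8 ≡ 0; y = λ·(4 - 0) - 11 ≡ 9. → (0, 9)

(0, 9)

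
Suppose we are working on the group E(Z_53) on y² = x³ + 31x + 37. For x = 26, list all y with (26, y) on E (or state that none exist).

9, 44

x³ + 31x + 37 = 18419 ≡ 28 (mod 53).
Square roots of 28 mod 53: 9 and 44 (since 9² = 81 ≡ 28).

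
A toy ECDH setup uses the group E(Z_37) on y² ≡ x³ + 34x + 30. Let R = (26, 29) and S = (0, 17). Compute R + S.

(18, 6)

(26, 29) + (0, 17). λ = (17 - 29)/(0 - 26) ≡ 25/11 mod 37. 11⁻¹ ≡ 27 (mod 37), so λ ≡ 9.
  x = λ² - 26 - 0 = 81 - 26 ≡ 18; y = λ·(26 - 18) - 29 ≡ 6. → (18, 6)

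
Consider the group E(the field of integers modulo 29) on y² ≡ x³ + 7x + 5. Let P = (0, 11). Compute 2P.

tangent at (0, 11): λ = (3·0² + 7)/(2·11) ≡ 7/22. 22⁻¹ ≡ 4 (mod 29), so λ ≡ 7·4 ≡ 28.
  x = λ² - 0 - 0 = 784 - 0 ≡ 1; y = λ·(0 - 1) - 11 ≡ 19. → (1, 19)

(1, 19)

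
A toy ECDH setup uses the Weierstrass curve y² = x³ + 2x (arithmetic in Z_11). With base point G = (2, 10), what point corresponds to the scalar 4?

(1, 6)

Double-and-add on 4 = (100)₂. Start with G = (2, 10) for the leading 1-bit.
double: tangent at (2, 10): λ = (3·2² + 2)/(2·10) ≡ 3/9. 9⁻¹ ≡ 5 (mod 11) since 9·5 = 45 ≡ 1, so λ ≡ 3·5 ≡ 4.
  x = λ² - 2 - 2 = 16 - 4 ≡ 1; y = λ·(2 - 1) - 10 ≡ 5. → (1, 5)
double: tangent at (1, 5): λ = (3·1² + 2)/(2·5) ≡ 5/10. 10⁻¹ ≡ 10 (mod 11), so λ ≡ 5·10 ≡ 6.
  x = λ² - 1 - 1 = 36 - 2 ≡ 1; y = λ·(1 - 1) - 5 ≡ 6. → (1, 6)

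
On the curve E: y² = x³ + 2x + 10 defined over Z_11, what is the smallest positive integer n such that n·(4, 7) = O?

2P: tangent at (4, 7): λ = (3·4² + 2)/(2·7) ≡ 6/3. 3⁻¹ ≡ 4 (mod 11) since 3·4 = 12 ≡ 1, so λ ≡ 6·4 ≡ 2.
  x = λ² - 4 - 4 = 4 - 8 ≡ 7; y = λ·(4 - 7) - 7 ≡ 9. → (7, 9)
3P: (7, 9) + (4, 7). λ = (7 - 9)/(4 - 7) ≡ 9/8 mod 11. 8⁻¹ ≡ 7 (mod 11) since 8·7 = 56 ≡ 1, so λ ≡ 8.
  x = λ² - 7 - 4 = 64 - 11 ≡ 9; y = λ·(7 - 9) - 9 ≡ 8. → (9, 8)
4P: (9, 8) + (4, 7). λ = (7 - 8)/(4 - 9) ≡ 10/6 mod 11. 6⁻¹ ≡ 2 (mod 11), so λ ≡ 9.
  x = λ² - 9 - 4 = 81 - 13 ≡ 2; y = λ·(9 - 2) - 8 ≡ 0. → (2, 0)
5P: (2, 0) + (4, 7). λ = (7 - 0)/(4 - 2) ≡ 7/2 mod 11. 2⁻¹ ≡ 6 (mod 11), so λ ≡ 9.
  x = λ² - 2 - 4 = 81 - 6 ≡ 9; y = λ·(2 - 9) - 0 ≡ 3. → (9, 3)
6P: (9, 3) + (4, 7). λ = (7 - 3)/(4 - 9) ≡ 4/6 mod 11. 6⁻¹ ≡ 2 (mod 11) since 6·2 = 12 ≡ 1, so λ ≡ 8.
  x = λ² - 9 - 4 = 64 - 13 ≡ 7; y = λ·(9 - 7) - 3 ≡ 2. → (7, 2)
7P: (7, 2) + (4, 7). λ = (7 - 2)/(4 - 7) ≡ 5/8 mod 11. 8⁻¹ ≡ 7 (mod 11) since 8·7 = 56 ≡ 1, so λ ≡ 2.
  x = λ² - 7 - 4 = 4 - 11 ≡ 4; y = λ·(7 - 4) - 2 ≡ 4. → (4, 4)
8P: (4, 4) + (4, 7): same x and y₁ ≡ -y₂, so the sum is O.
8P = O, so the order is 8.

8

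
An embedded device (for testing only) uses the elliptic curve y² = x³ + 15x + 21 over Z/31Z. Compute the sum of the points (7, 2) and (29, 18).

(15, 26)

(7, 2) + (29, 18). λ = (18 - 2)/(29 - 7) ≡ 16/22 mod 31. 22⁻¹ ≡ 24 (mod 31), so λ ≡ 12.
  x = λ² - 7 - 29 = 144 - 36 ≡ 15; y = λ·(7 - 15) - 2 ≡ 26. → (15, 26)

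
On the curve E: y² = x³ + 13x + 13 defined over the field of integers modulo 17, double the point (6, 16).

tangent at (6, 16): λ = (3·6² + 13)/(2·16) ≡ 2/15. 15⁻¹ ≡ 8 (mod 17), so λ ≡ 2·8 ≡ 16.
  x = λ² - 6 - 6 = 256 - 12 ≡ 6; y = λ·(6 - 6) - 16 ≡ 1. → (6, 1)

(6, 1)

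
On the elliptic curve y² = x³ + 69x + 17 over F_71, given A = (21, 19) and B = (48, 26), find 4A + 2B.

First 4A:
Double-and-add on 4 = (100)₂. Start with A = (21, 19) for the leading 1-bit.
double: tangent at (21, 19): λ = (3·21² + 69)/(2·19) ≡ 43/38. 38⁻¹ ≡ 43 (mod 71) since 38·43 = 1634 ≡ 1, so λ ≡ 43·43 ≡ 3.
  x = λ² - 21 - 21 = 9 - 42 ≡ 38; y = λ·(21 - 38) - 19 ≡ 1. → (38, 1)
double: tangent at (38, 1): λ = (3·38² + 69)/(2·1) ≡ 70/2. 2⁻¹ ≡ 36 (mod 71), so λ ≡ 70·36 ≡ 35.
  x = λ² - 38 - 38 = 1225 - 76 ≡ 13; y = λ·(38 - 13) - 1 ≡ 22. → (13, 22)
4A = (13, 22).
Next 2B:
Repeated addition: build up to 2B.
2B: tangent at (48, 26): λ = (3·48² + 69)/(2·26) ≡ 23/52. 52⁻¹ ≡ 56 (mod 71) since 52·56 = 2912 ≡ 1, so λ ≡ 23·56 ≡ 10.
  x = λ² - 48 - 48 = 100 - 96 ≡ 4; y = λ·(48 - 4) - 26 ≡ 59. → (4, 59)
2B = (4, 59).
Finally 4A + 2B:
(13, 22) + (4, 59). λ = (59 - 22)/(4 - 13) ≡ 37/62 mod 71. 62⁻¹ ≡ 63 (mod 71) since 62·63 = 3906 ≡ 1, so λ ≡ 59.
  x = λ² - 13 - 4 = 3481 - 17 ≡ 56; y = λ·(13 - 56) - 22 ≡ 68. → (56, 68)

(56, 68)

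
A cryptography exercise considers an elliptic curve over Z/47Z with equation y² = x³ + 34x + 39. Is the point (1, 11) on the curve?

yes

y² = 11² ≡ 27; x³ + 34x + 39 = 74 ≡ 27 (mod 47). 27 = 27.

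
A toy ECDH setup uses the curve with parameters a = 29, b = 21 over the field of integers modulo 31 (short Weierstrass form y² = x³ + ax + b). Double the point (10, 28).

tangent at (10, 28): λ = (3·10² + 29)/(2·28) ≡ 19/25. 25⁻¹ ≡ 5 (mod 31) since 25·5 = 125 ≡ 1, so λ ≡ 19·5 ≡ 2.
  x = λ² - 10 - 10 = 4 - 20 ≡ 15; y = λ·(10 - 15) - 28 ≡ 24. → (15, 24)

(15, 24)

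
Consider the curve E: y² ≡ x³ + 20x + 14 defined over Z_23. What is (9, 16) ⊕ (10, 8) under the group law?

(9, 16) + (10, 8). λ = (8 - 16)/(10 - 9) ≡ 15/1 mod 23. 1⁻¹ ≡ 1 (mod 23) since 1·1 = 1 ≡ 1, so λ ≡ 15.
  x = λ² - 9 - 10 = 225 - 19 ≡ 22; y = λ·(9 - 22) - 16 ≡ 19. → (22, 19)

(22, 19)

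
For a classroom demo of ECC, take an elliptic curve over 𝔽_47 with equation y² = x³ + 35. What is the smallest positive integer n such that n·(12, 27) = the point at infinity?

2P: tangent at (12, 27): λ = (3·12² + 0)/(2·27) ≡ 9/7. 7⁻¹ ≡ 27 (mod 47) since 7·27 = 189 ≡ 1, so λ ≡ 9·27 ≡ 8.
  x = λ² - 12 - 12 = 64 - 24 ≡ 40; y = λ·(12 - 40) - 27 ≡ 31. → (40, 31)
3P: (40, 31) + (12, 27). λ = (27 - 31)/(12 - 40) ≡ 43/19 mod 47. 19⁻¹ ≡ 5 (mod 47) since 19·5 = 95 ≡ 1, so λ ≡ 27.
  x = λ² - 40 - 12 = 729 - 52 ≡ 19; y = λ·(40 - 19) - 31 ≡ 19. → (19, 19)
4P: (19, 19) + (12, 27). λ = (27 - 19)/(12 - 19) ≡ 8/40 mod 47. 40⁻¹ ≡ 20 (mod 47), so λ ≡ 19.
  x = λ² - 19 - 12 = 361 - 31 ≡ 1; y = λ·(19 - 1) - 19 ≡ 41. → (1, 41)
5P: (1, 41) + (12, 27). λ = (27 - 41)/(12 - 1) ≡ 33/11 mod 47. 11⁻¹ ≡ 30 (mod 47), so λ ≡ 3.
  x = λ² - 1 - 12 = 9 - 13 ≡ 43; y = λ·(1 - 43) - 41 ≡ 21. → (43, 21)
6P: (43, 21) + (12, 27). λ = (27 - 21)/(12 - 43) ≡ 6/16 mod 47. 16⁻¹ ≡ 3 (mod 47), so λ ≡ 18.
  x = λ² - 43 - 12 = 324 - 55 ≡ 34; y = λ·(43 - 34) - 21 ≡ 0. → (34, 0)
7P: (34, 0) + (12, 27). λ = (27 - 0)/(12 - 34) ≡ 27/25 mod 47. 25⁻¹ ≡ 32 (mod 47), so λ ≡ 18.
  x = λ² - 34 - 12 = 324 - 46 ≡ 43; y = λ·(34 - 43) - 0 ≡ 26. → (43, 26)
8P: (43, 26) + (12, 27). λ = (27 - 26)/(12 - 43) ≡ 1/16 mod 47. 16⁻¹ ≡ 3 (mod 47) since 16·3 = 48 ≡ 1, so λ ≡ 3.
  x = λ² - 43 - 12 = 9 - 55 ≡ 1; y = λ·(43 - 1) - 26 ≡ 6. → (1, 6)
9P: (1, 6) + (12, 27). λ = (27 - 6)/(12 - 1) ≡ 21/11 mod 47. 11⁻¹ ≡ 30 (mod 47), so λ ≡ 19.
  x = λ² - 1 - 12 = 361 - 13 ≡ 19; y = λ·(1 - 19) - 6 ≡ 28. → (19, 28)
10P: (19, 28) + (12, 27). λ = (27 - 28)/(12 - 19) ≡ 46/40 mod 47. 40⁻¹ ≡ 20 (mod 47), so λ ≡ 27.
  x = λ² - 19 - 12 = 729 - 31 ≡ 40; y = λ·(19 - 40) - 28 ≡ 16. → (40, 16)
11P: (40, 16) + (12, 27). λ = (27 - 16)/(12 - 40) ≡ 11/19 mod 47. 19⁻¹ ≡ 5 (mod 47), so λ ≡ 8.
  x = λ² - 40 - 12 = 64 - 52 ≡ 12; y = λ·(40 - 12) - 16 ≡ 20. → (12, 20)
12P: (12, 20) + (12, 27): same x and y₁ ≡ -y₂, so the sum is the point at infinity.
12P = the point at infinity, so the order is 12.

12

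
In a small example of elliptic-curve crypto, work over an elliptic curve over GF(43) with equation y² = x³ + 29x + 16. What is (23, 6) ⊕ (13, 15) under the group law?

(23, 6) + (13, 15). λ = (15 - 6)/(13 - 23) ≡ 9/33 mod 43. 33⁻¹ ≡ 30 (mod 43), so λ ≡ 12.
  x = λ² - 23 - 13 = 144 - 36 ≡ 22; y = λ·(23 - 22) - 6 ≡ 6. → (22, 6)

(22, 6)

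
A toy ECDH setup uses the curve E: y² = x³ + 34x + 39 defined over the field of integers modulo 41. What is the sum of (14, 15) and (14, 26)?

O

The two points share x = 14 and their y-coordinates satisfy 15 + 26 ≡ 0 (mod 41), so they are inverses. Their sum is 𝒪.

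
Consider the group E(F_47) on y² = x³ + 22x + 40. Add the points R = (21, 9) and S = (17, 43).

(21, 9) + (17, 43). λ = (43 - 9)/(17 - 21) ≡ 34/43 mod 47. 43⁻¹ ≡ 35 (mod 47), so λ ≡ 15.
  x = λ² - 21 - 17 = 225 - 38 ≡ 46; y = λ·(21 - 46) - 9 ≡ 39. → (46, 39)

(46, 39)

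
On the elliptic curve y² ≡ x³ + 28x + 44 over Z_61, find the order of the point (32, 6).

4

2P: tangent at (32, 6): λ = (3·32² + 28)/(2·6) ≡ 50/12. 12⁻¹ ≡ 56 (mod 61), so λ ≡ 50·56 ≡ 55.
  x = λ² - 32 - 32 = 3025 - 64 ≡ 33; y = λ·(32 - 33) - 6 ≡ 0. → (33, 0)
3P: (33, 0) + (32, 6). λ = (6 - 0)/(32 - 33) ≡ 6/60 mod 61. 60⁻¹ ≡ 60 (mod 61), so λ ≡ 55.
  x = λ² - 33 - 32 = 3025 - 65 ≡ 32; y = λ·(33 - 32) - 0 ≡ 55. → (32, 55)
4P: (32, 55) + (32, 6): same x and y₁ ≡ -y₂, so the sum is O.
4P = O, so the order is 4.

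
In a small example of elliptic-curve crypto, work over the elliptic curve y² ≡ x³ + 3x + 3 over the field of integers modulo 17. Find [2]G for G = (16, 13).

tangent at (16, 13): λ = (3·16² + 3)/(2·13) ≡ 6/9. 9⁻¹ ≡ 2 (mod 17), so λ ≡ 6·2 ≡ 12.
  x = λ² - 16 - 16 = 144 - 32 ≡ 10; y = λ·(16 - 10) - 13 ≡ 8. → (10, 8)

(10, 8)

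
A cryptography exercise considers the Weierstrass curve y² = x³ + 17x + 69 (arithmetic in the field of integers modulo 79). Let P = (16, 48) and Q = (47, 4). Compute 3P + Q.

(18, 60)

First 3P:
Repeated addition: build up to 3P.
2P: tangent at (16, 48): λ = (3·16² + 17)/(2·48) ≡ 74/17. 17⁻¹ ≡ 14 (mod 79) since 17·14 = 238 ≡ 1, so λ ≡ 74·14 ≡ 9.
  x = λ² - 16 - 16 = 81 - 32 ≡ 49; y = λ·(16 - 49) - 48 ≡ 50. → (49, 50)
3P: (49, 50) + (16, 48). λ = (48 - 50)/(16 - 49) ≡ 77/46 mod 79. 46⁻¹ ≡ 67 (mod 79), so λ ≡ 24.
  x = λ² - 49 - 16 = 576 - 65 ≡ 37; y = λ·(49 - 37) - 50 ≡ 1. → (37, 1)
3P = (37, 1).
Finally 3P + Q:
(37, 1) + (47, 4). λ = (4 - 1)/(47 - 37) ≡ 3/10 mod 79. 10⁻¹ ≡ 8 (mod 79), so λ ≡ 24.
  x = λ² - 37 - 47 = 576 - 84 ≡ 18; y = λ·(37 - 18) - 1 ≡ 60. → (18, 60)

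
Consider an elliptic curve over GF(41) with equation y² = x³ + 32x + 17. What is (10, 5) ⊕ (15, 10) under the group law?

(10, 5) + (15, 10). λ = (10 - 5)/(15 - 10) ≡ 5/5 mod 41. 5⁻¹ ≡ 33 (mod 41) since 5·33 = 165 ≡ 1, so λ ≡ 1.
  x = λ² - 10 - 15 = 1 - 25 ≡ 17; y = λ·(10 - 17) - 5 ≡ 29. → (17, 29)

(17, 29)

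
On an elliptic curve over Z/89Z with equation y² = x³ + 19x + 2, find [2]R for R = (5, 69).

tangent at (5, 69): λ = (3·5² + 19)/(2·69) ≡ 5/49. 49⁻¹ ≡ 20 (mod 89), so λ ≡ 5·20 ≡ 11.
  x = λ² - 5 - 5 = 121 - 10 ≡ 22; y = λ·(5 - 22) - 69 ≡ 11. → (22, 11)

(22, 11)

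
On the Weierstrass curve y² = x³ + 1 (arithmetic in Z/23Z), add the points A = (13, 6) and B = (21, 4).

(2, 20)

(13, 6) + (21, 4). λ = (4 - 6)/(21 - 13) ≡ 21/8 mod 23. 8⁻¹ ≡ 3 (mod 23), so λ ≡ 17.
  x = λ² - 13 - 21 = 289 - 34 ≡ 2; y = λ·(13 - 2) - 6 ≡ 20. → (2, 20)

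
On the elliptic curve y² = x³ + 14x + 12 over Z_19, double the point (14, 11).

tangent at (14, 11): λ = (3·14² + 14)/(2·11) ≡ 13/3. 3⁻¹ ≡ 13 (mod 19) since 3·13 = 39 ≡ 1, so λ ≡ 13·13 ≡ 17.
  x = λ² - 14 - 14 = 289 - 28 ≡ 14; y = λ·(14 - 14) - 11 ≡ 8. → (14, 8)

(14, 8)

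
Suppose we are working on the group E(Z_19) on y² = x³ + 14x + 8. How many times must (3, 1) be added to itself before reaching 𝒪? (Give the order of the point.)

2P: tangent at (3, 1): λ = (3·3² + 14)/(2·1) ≡ 3/2. 2⁻¹ ≡ 10 (mod 19), so λ ≡ 3·10 ≡ 11.
  x = λ² - 3 - 3 = 121 - 6 ≡ 1; y = λ·(3 - 1) - 1 ≡ 2. → (1, 2)
3P: (1, 2) + (3, 1). λ = (1 - 2)/(3 - 1) ≡ 18/2 mod 19. 2⁻¹ ≡ 10 (mod 19), so λ ≡ 9.
  x = λ² - 1 - 3 = 81 - 4 ≡ 1; y = λ·(1 - 1) - 2 ≡ 17. → (1, 17)
4P: (1, 17) + (3, 1). λ = (1 - 17)/(3 - 1) ≡ 3/2 mod 19. 2⁻¹ ≡ 10 (mod 19) since 2·10 = 20 ≡ 1, so λ ≡ 11.
  x = λ² - 1 - 3 = 121 - 4 ≡ 3; y = λ·(1 - 3) - 17 ≡ 18. → (3, 18)
5P: (3, 18) + (3, 1): same x and y₁ ≡ -y₂, so the sum is 𝒪.
5P = 𝒪, so the order is 5.

5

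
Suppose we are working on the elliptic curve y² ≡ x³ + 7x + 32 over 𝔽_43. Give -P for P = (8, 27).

(8, 16)

-(8, 27) = (8, -27 mod 43) = (8, 16).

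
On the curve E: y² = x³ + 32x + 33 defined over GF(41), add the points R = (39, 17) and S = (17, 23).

(1, 36)

(39, 17) + (17, 23). λ = (23 - 17)/(17 - 39) ≡ 6/19 mod 41. 19⁻¹ ≡ 13 (mod 41), so λ ≡ 37.
  x = λ² - 39 - 17 = 1369 - 56 ≡ 1; y = λ·(39 - 1) - 17 ≡ 36. → (1, 36)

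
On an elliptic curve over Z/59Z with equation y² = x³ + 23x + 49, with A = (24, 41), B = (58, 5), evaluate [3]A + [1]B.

(0, 7)

First 3A:
Repeated addition: build up to 3A.
2A: tangent at (24, 41): λ = (3·24² + 23)/(2·41) ≡ 40/23. 23⁻¹ ≡ 18 (mod 59), so λ ≡ 40·18 ≡ 12.
  x = λ² - 24 - 24 = 144 - 48 ≡ 37; y = λ·(24 - 37) - 41 ≡ 39. → (37, 39)
3A: (37, 39) + (24, 41). λ = (41 - 39)/(24 - 37) ≡ 2/46 mod 59. 46⁻¹ ≡ 9 (mod 59), so λ ≡ 18.
  x = λ² - 37 - 24 = 324 - 61 ≡ 27; y = λ·(37 - 27) - 39 ≡ 23. → (27, 23)
3A = (27, 23).
Finally 3A + B:
(27, 23) + (58, 5). λ = (5 - 23)/(58 - 27) ≡ 41/31 mod 59. 31⁻¹ ≡ 40 (mod 59), so λ ≡ 47.
  x = λ² - 27 - 58 = 2209 - 85 ≡ 0; y = λ·(27 - 0) - 23 ≡ 7. → (0, 7)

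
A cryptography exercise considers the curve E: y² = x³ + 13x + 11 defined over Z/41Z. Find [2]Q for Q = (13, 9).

tangent at (13, 9): λ = (3·13² + 13)/(2·9) ≡ 28/18. 18⁻¹ ≡ 16 (mod 41), so λ ≡ 28·16 ≡ 38.
  x = λ² - 13 - 13 = 1444 - 26 ≡ 24; y = λ·(13 - 24) - 9 ≡ 24. → (24, 24)

(24, 24)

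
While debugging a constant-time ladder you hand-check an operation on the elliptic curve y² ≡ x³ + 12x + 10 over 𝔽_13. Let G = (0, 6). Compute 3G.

(12, 7)

Repeated addition: build up to 3G.
2G: tangent at (0, 6): λ = (3·0² + 12)/(2·6) ≡ 12/12. 12⁻¹ ≡ 12 (mod 13) since 12·12 = 144 ≡ 1, so λ ≡ 12·12 ≡ 1.
  x = λ² - 0 - 0 = 1 - 0 ≡ 1; y = λ·(0 - 1) - 6 ≡ 6. → (1, 6)
3G: (1, 6) + (0, 6). λ = (6 - 6)/(0 - 1) ≡ 0/12 mod 13. 12⁻¹ ≡ 12 (mod 13) since 12·12 = 144 ≡ 1, so λ ≡ 0.
  x = λ² - 1 - 0 = 0 - 1 ≡ 12; y = λ·(1 - 12) - 6 ≡ 7. → (12, 7)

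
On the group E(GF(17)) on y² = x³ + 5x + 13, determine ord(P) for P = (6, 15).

8

2P: tangent at (6, 15): λ = (3·6² + 5)/(2·15) ≡ 11/13. 13⁻¹ ≡ 4 (mod 17) since 13·4 = 52 ≡ 1, so λ ≡ 11·4 ≡ 10.
  x = λ² - 6 - 6 = 100 - 12 ≡ 3; y = λ·(6 - 3) - 15 ≡ 15. → (3, 15)
3P: (3, 15) + (6, 15). λ = (15 - 15)/(6 - 3) ≡ 0/3 mod 17. 3⁻¹ ≡ 6 (mod 17) since 3·6 = 18 ≡ 1, so λ ≡ 0.
  x = λ² - 3 - 6 = 0 - 9 ≡ 8; y = λ·(3 - 8) - 15 ≡ 2. → (8, 2)
4P: (8, 2) + (6, 15). λ = (15 - 2)/(6 - 8) ≡ 13/15 mod 17. 15⁻¹ ≡ 8 (mod 17) since 15·8 = 120 ≡ 1, so λ ≡ 2.
  x = λ² - 8 - 6 = 4 - 14 ≡ 7; y = λ·(8 - 7) - 2 ≡ 0. → (7, 0)
5P: (7, 0) + (6, 15). λ = (15 - 0)/(6 - 7) ≡ 15/16 mod 17. 16⁻¹ ≡ 16 (mod 17), so λ ≡ 2.
  x = λ² - 7 - 6 = 4 - 13 ≡ 8; y = λ·(7 - 8) - 0 ≡ 15. → (8, 15)
6P: (8, 15) + (6, 15). λ = (15 - 15)/(6 - 8) ≡ 0/15 mod 17. 15⁻¹ ≡ 8 (mod 17), so λ ≡ 0.
  x = λ² - 8 - 6 = 0 - 14 ≡ 3; y = λ·(8 - 3) - 15 ≡ 2. → (3, 2)
7P: (3, 2) + (6, 15). λ = (15 - 2)/(6 - 3) ≡ 13/3 mod 17. 3⁻¹ ≡ 6 (mod 17) since 3·6 = 18 ≡ 1, so λ ≡ 10.
  x = λ² - 3 - 6 = 100 - 9 ≡ 6; y = λ·(3 - 6) - 2 ≡ 2. → (6, 2)
8P: (6, 2) + (6, 15): same x and y₁ ≡ -y₂, so the sum is 𝒪.
8P = 𝒪, so the order is 8.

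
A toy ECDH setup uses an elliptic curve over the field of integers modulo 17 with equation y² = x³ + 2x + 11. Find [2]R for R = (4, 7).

tangent at (4, 7): λ = (3·4² + 2)/(2·7) ≡ 16/14. 14⁻¹ ≡ 11 (mod 17), so λ ≡ 16·11 ≡ 6.
  x = λ² - 4 - 4 = 36 - 8 ≡ 11; y = λ·(4 - 11) - 7 ≡ 2. → (11, 2)

(11, 2)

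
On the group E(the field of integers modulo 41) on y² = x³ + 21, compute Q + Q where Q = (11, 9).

tangent at (11, 9): λ = (3·11² + 0)/(2·9) ≡ 35/18. 18⁻¹ ≡ 16 (mod 41), so λ ≡ 35·16 ≡ 27.
  x = λ² - 11 - 11 = 729 - 22 ≡ 10; y = λ·(11 - 10) - 9 ≡ 18. → (10, 18)

(10, 18)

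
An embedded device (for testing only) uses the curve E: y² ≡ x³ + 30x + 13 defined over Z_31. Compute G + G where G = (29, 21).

(5, 3)

tangent at (29, 21): λ = (3·29² + 30)/(2·21) ≡ 11/11. 11⁻¹ ≡ 17 (mod 31), so λ ≡ 11·17 ≡ 1.
  x = λ² - 29 - 29 = 1 - 58 ≡ 5; y = λ·(29 - 5) - 21 ≡ 3. → (5, 3)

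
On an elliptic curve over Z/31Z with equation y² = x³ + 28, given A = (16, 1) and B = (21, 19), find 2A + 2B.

First 2A:
Repeated addition: build up to 2A.
2A: tangent at (16, 1): λ = (3·16² + 0)/(2·1) ≡ 24/2. 2⁻¹ ≡ 16 (mod 31) since 2·16 = 32 ≡ 1, so λ ≡ 24·16 ≡ 12.
  x = λ² - 16 - 16 = 144 - 32 ≡ 19; y = λ·(16 - 19) - 1 ≡ 25. → (19, 25)
2A = (19, 25).
Next 2B:
Repeated addition: build up to 2B.
2B: tangent at (21, 19): λ = (3·21² + 0)/(2·19) ≡ 21/7. 7⁻¹ ≡ 9 (mod 31) since 7·9 = 63 ≡ 1, so λ ≡ 21·9 ≡ 3.
  x = λ² - 21 - 21 = 9 - 42 ≡ 29; y = λ·(21 - 29) - 19 ≡ 19. → (29, 19)
2B = (29, 19).
Finally 2A + 2B:
(19, 25) + (29, 19). λ = (19 - 25)/(29 - 19) ≡ 25/10 mod 31. 10⁻¹ ≡ 28 (mod 31), so λ ≡ 18.
  x = λ² - 19 - 29 = 324 - 48 ≡ 28; y = λ·(19 - 28) - 25 ≡ 30. → (28, 30)

(28, 30)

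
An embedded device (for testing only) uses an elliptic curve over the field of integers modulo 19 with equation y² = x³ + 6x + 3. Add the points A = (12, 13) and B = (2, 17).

(12, 13) + (2, 17). λ = (17 - 13)/(2 - 12) ≡ 4/9 mod 19. 9⁻¹ ≡ 17 (mod 19) since 9·17 = 153 ≡ 1, so λ ≡ 11.
  x = λ² - 12 - 2 = 121 - 14 ≡ 12; y = λ·(12 - 12) - 13 ≡ 6. → (12, 6)

(12, 6)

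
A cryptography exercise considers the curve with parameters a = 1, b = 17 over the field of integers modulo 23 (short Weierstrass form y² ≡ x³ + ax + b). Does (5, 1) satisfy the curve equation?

no

y² = 1² ≡ 1; x³ + 1x + 17 = 147 ≡ 9 (mod 23). 1 ≠ 9.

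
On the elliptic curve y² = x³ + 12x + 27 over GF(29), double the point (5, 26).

tangent at (5, 26): λ = (3·5² + 12)/(2·26) ≡ 0/23. 23⁻¹ ≡ 24 (mod 29) since 23·24 = 552 ≡ 1, so λ ≡ 0·24 ≡ 0.
  x = λ² - 5 - 5 = 0 - 10 ≡ 19; y = λ·(5 - 19) - 26 ≡ 3. → (19, 3)

(19, 3)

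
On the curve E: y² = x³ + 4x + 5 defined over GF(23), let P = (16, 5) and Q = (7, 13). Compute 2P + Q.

First 2P:
Repeated addition: build up to 2P.
2P: tangent at (16, 5): λ = (3·16² + 4)/(2·5) ≡ 13/10. 10⁻¹ ≡ 7 (mod 23), so λ ≡ 13·7 ≡ 22.
  x = λ² - 16 - 16 = 484 - 32 ≡ 15; y = λ·(16 - 15) - 5 ≡ 17. → (15, 17)
2P = (15, 17).
Finally 2P + Q:
(15, 17) + (7, 13). λ = (13 - 17)/(7 - 15) ≡ 19/15 mod 23. 15⁻¹ ≡ 20 (mod 23) since 15·20 = 300 ≡ 1, so λ ≡ 12.
  x = λ² - 15 - 7 = 144 - 22 ≡ 7; y = λ·(15 - 7) - 17 ≡ 10. → (7, 10)

(7, 10)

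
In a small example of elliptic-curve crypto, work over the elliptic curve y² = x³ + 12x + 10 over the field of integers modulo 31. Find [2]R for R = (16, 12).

(9, 14)

tangent at (16, 12): λ = (3·16² + 12)/(2·12) ≡ 5/24. 24⁻¹ ≡ 22 (mod 31) since 24·22 = 528 ≡ 1, so λ ≡ 5·22 ≡ 17.
  x = λ² - 16 - 16 = 289 - 32 ≡ 9; y = λ·(16 - 9) - 12 ≡ 14. → (9, 14)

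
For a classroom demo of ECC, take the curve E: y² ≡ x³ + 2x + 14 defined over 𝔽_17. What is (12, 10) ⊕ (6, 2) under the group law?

(12, 10) + (6, 2). λ = (2 - 10)/(6 - 12) ≡ 9/11 mod 17. 11⁻¹ ≡ 14 (mod 17) since 11·14 = 154 ≡ 1, so λ ≡ 7.
  x = λ² - 12 - 6 = 49 - 18 ≡ 14; y = λ·(12 - 14) - 10 ≡ 10. → (14, 10)

(14, 10)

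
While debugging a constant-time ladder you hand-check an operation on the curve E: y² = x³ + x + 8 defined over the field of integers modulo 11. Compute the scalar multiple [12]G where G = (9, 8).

Repeated addition: build up to 12G.
2G: tangent at (9, 8): λ = (3·9² + 1)/(2·8) ≡ 2/5. 5⁻¹ ≡ 9 (mod 11) since 5·9 = 45 ≡ 1, so λ ≡ 2·9 ≡ 7.
  x = λ² - 9 - 9 = 49 - 18 ≡ 9; y = λ·(9 - 9) - 8 ≡ 3. → (9, 3)
3G: (9, 3) + (9, 8): same x and y₁ ≡ -y₂, so the sum is O.
4G: O + (9, 8) = (9, 8) (identity).
5G: tangent at (9, 8): λ = (3·9² + 1)/(2·8) ≡ 2/5. 5⁻¹ ≡ 9 (mod 11), so λ ≡ 2·9 ≡ 7.
  x = λ² - 9 - 9 = 49 - 18 ≡ 9; y = λ·(9 - 9) - 8 ≡ 3. → (9, 3)
6G: (9, 3) + (9, 8): same x and y₁ ≡ -y₂, so the sum is O.
7G: O + (9, 8) = (9, 8) (identity).
8G: tangent at (9, 8): λ = (3·9² + 1)/(2·8) ≡ 2/5. 5⁻¹ ≡ 9 (mod 11), so λ ≡ 2·9 ≡ 7.
  x = λ² - 9 - 9 = 49 - 18 ≡ 9; y = λ·(9 - 9) - 8 ≡ 3. → (9, 3)
9G: (9, 3) + (9, 8): same x and y₁ ≡ -y₂, so the sum is O.
10G: O + (9, 8) = (9, 8) (identity).
11G: tangent at (9, 8): λ = (3·9² + 1)/(2·8) ≡ 2/5. 5⁻¹ ≡ 9 (mod 11) since 5·9 = 45 ≡ 1, so λ ≡ 2·9 ≡ 7.
  x = λ² - 9 - 9 = 49 - 18 ≡ 9; y = λ·(9 - 9) - 8 ≡ 3. → (9, 3)
12G: (9, 3) + (9, 8): same x and y₁ ≡ -y₂, so the sum is O.

O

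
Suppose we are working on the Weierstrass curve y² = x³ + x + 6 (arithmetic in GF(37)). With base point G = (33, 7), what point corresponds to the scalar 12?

(4, 0)

Double-and-add on 12 = (1100)₂. Start with G = (33, 7) for the leading 1-bit.
double: tangent at (33, 7): λ = (3·33² + 1)/(2·7) ≡ 12/14. 14⁻¹ ≡ 8 (mod 37), so λ ≡ 12·8 ≡ 22.
  x = λ² - 33 - 33 = 484 - 66 ≡ 11; y = λ·(33 - 11) - 7 ≡ 33. → (11, 33)
add G: (11, 33) + (33, 7). λ = (7 - 33)/(33 - 11) ≡ 11/22 mod 37. 22⁻¹ ≡ 32 (mod 37), so λ ≡ 19.
  x = λ² - 11 - 33 = 361 - 44 ≡ 21; y = λ·(11 - 21) - 33 ≡ 36. → (21, 36)
double: tangent at (21, 36): λ = (3·21² + 1)/(2·36) ≡ 29/35. 35⁻¹ ≡ 18 (mod 37), so λ ≡ 29·18 ≡ 4.
  x = λ² - 21 - 21 = 16 - 42 ≡ 11; y = λ·(21 - 11) - 36 ≡ 4. → (11, 4)
double: tangent at (11, 4): λ = (3·11² + 1)/(2·4) ≡ 31/8. 8⁻¹ ≡ 14 (mod 37) since 8·14 = 112 ≡ 1, so λ ≡ 31·14 ≡ 27.
  x = λ² - 11 - 11 = 729 - 22 ≡ 4; y = λ·(11 - 4) - 4 ≡ 0. → (4, 0)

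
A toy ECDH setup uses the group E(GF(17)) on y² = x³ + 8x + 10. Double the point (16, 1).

(11, 1)

tangent at (16, 1): λ = (3·16² + 8)/(2·1) ≡ 11/2. 2⁻¹ ≡ 9 (mod 17), so λ ≡ 11·9 ≡ 14.
  x = λ² - 16 - 16 = 196 - 32 ≡ 11; y = λ·(16 - 11) - 1 ≡ 1. → (11, 1)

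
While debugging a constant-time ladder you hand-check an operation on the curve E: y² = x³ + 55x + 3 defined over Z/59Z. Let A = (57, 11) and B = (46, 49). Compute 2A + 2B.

(37, 57)

First 2A:
Repeated addition: build up to 2A.
2A: tangent at (57, 11): λ = (3·57² + 55)/(2·11) ≡ 8/22. 22⁻¹ ≡ 51 (mod 59) since 22·51 = 1122 ≡ 1, so λ ≡ 8·51 ≡ 54.
  x = λ² - 57 - 57 = 2916 - 114 ≡ 29; y = λ·(57 - 29) - 11 ≡ 26. → (29, 26)
2A = (29, 26).
Next 2B:
Repeated addition: build up to 2B.
2B: tangent at (46, 49): λ = (3·46² + 55)/(2·49) ≡ 31/39. 39⁻¹ ≡ 56 (mod 59), so λ ≡ 31·56 ≡ 25.
  x = λ² - 46 - 46 = 625 - 92 ≡ 2; y = λ·(46 - 2) - 49 ≡ 48. → (2, 48)
2B = (2, 48).
Finally 2A + 2B:
(29, 26) + (2, 48). λ = (48 - 26)/(2 - 29) ≡ 22/32 mod 59. 32⁻¹ ≡ 24 (mod 59), so λ ≡ 56.
  x = λ² - 29 - 2 = 3136 - 31 ≡ 37; y = λ·(29 - 37) - 26 ≡ 57. → (37, 57)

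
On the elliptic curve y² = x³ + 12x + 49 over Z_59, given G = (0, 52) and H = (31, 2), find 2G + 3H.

First 2G:
Repeated addition: build up to 2G.
2G: tangent at (0, 52): λ = (3·0² + 12)/(2·52) ≡ 12/45. 45⁻¹ ≡ 21 (mod 59) since 45·21 = 945 ≡ 1, so λ ≡ 12·21 ≡ 16.
  x = λ² - 0 - 0 = 256 - 0 ≡ 20; y = λ·(0 - 20) - 52 ≡ 41. → (20, 41)
2G = (20, 41).
Next 3H:
Repeated addition: build up to 3H.
2H: tangent at (31, 2): λ = (3·31² + 12)/(2·2) ≡ 4/4. 4⁻¹ ≡ 15 (mod 59) since 4·15 = 60 ≡ 1, so λ ≡ 4·15 ≡ 1.
  x = λ² - 31 - 31 = 1 - 62 ≡ 57; y = λ·(31 - 57) - 2 ≡ 31. → (57, 31)
3H: (57, 31) + (31, 2). λ = (2 - 31)/(31 - 57) ≡ 30/33 mod 59. 33⁻¹ ≡ 34 (mod 59), so λ ≡ 17.
  x = λ² - 57 - 31 = 289 - 88 ≡ 24; y = λ·(57 - 24) - 31 ≡ 58. → (24, 58)
3H = (24, 58).
Finally 2G + 3H:
(20, 41) + (24, 58). λ = (58 - 41)/(24 - 20) ≡ 17/4 mod 59. 4⁻¹ ≡ 15 (mod 59) since 4·15 = 60 ≡ 1, so λ ≡ 19.
  x = λ² - 20 - 24 = 361 - 44 ≡ 22; y = λ·(20 - 22) - 41 ≡ 39. → (22, 39)

(22, 39)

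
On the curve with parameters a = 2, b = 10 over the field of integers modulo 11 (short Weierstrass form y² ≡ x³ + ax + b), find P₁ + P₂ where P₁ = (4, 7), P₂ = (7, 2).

(4, 7) + (7, 2). λ = (2 - 7)/(7 - 4) ≡ 6/3 mod 11. 3⁻¹ ≡ 4 (mod 11), so λ ≡ 2.
  x = λ² - 4 - 7 = 4 - 11 ≡ 4; y = λ·(4 - 4) - 7 ≡ 4. → (4, 4)

(4, 4)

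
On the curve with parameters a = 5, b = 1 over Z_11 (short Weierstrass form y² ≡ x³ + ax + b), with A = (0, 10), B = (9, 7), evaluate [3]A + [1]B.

(6, 4)

First 3A:
Repeated addition: build up to 3A.
2A: tangent at (0, 10): λ = (3·0² + 5)/(2·10) ≡ 5/9. 9⁻¹ ≡ 5 (mod 11), so λ ≡ 5·5 ≡ 3.
  x = λ² - 0 - 0 = 9 - 0 ≡ 9; y = λ·(0 - 9) - 10 ≡ 7. → (9, 7)
3A: (9, 7) + (0, 10). λ = (10 - 7)/(0 - 9) ≡ 3/2 mod 11. 2⁻¹ ≡ 6 (mod 11), so λ ≡ 7.
  x = λ² - 9 - 0 = 49 - 9 ≡ 7; y = λ·(9 - 7) - 7 ≡ 7. → (7, 7)
3A = (7, 7).
Finally 3A + B:
(7, 7) + (9, 7). λ = (7 - 7)/(9 - 7) ≡ 0/2 mod 11. 2⁻¹ ≡ 6 (mod 11), so λ ≡ 0.
  x = λ² - 7 - 9 = 0 - 16 ≡ 6; y = λ·(7 - 6) - 7 ≡ 4. → (6, 4)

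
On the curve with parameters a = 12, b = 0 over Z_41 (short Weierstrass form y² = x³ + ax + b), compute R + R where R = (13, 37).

(36, 15)

tangent at (13, 37): λ = (3·13² + 12)/(2·37) ≡ 27/33. 33⁻¹ ≡ 5 (mod 41), so λ ≡ 27·5 ≡ 12.
  x = λ² - 13 - 13 = 144 - 26 ≡ 36; y = λ·(13 - 36) - 37 ≡ 15. → (36, 15)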